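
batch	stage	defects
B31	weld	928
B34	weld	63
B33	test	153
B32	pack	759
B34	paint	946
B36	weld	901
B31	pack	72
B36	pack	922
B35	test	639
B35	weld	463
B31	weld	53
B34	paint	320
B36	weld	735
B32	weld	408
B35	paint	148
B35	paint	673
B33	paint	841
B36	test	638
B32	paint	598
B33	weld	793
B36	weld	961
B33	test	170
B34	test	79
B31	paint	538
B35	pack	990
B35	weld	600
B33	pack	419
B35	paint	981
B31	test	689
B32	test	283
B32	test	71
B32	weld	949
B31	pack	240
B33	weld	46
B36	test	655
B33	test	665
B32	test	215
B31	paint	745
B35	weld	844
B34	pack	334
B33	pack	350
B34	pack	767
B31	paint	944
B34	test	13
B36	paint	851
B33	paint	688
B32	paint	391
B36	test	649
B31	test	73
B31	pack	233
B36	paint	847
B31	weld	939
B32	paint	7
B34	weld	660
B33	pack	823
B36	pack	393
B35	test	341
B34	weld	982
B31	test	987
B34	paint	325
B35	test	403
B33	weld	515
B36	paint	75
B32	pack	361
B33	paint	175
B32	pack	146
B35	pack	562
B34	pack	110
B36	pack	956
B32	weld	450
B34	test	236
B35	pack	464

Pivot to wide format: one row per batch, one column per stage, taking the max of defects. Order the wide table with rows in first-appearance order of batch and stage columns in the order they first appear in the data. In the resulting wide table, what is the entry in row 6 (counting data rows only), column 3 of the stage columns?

With rows in first-appearance order of batch, row 6 is batch=B35. stage columns in first-appearance order: weld, test, pack, paint; column 3 is pack.
Long rows with batch=B35, stage=pack: max(990, 562, 464) = 990.

990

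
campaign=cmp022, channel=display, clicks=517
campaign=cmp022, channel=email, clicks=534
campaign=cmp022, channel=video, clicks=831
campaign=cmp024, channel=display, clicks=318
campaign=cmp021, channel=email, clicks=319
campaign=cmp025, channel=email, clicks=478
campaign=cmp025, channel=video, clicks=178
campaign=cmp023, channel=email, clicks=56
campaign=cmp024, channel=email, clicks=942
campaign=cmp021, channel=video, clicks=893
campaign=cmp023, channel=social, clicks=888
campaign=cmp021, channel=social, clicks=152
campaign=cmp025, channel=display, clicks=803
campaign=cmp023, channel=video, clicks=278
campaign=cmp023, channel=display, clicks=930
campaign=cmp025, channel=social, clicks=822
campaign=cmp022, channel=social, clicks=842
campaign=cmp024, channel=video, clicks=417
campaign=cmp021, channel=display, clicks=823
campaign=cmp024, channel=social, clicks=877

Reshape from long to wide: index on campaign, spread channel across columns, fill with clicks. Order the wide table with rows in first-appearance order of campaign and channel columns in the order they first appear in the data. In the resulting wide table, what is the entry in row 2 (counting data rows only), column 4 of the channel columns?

With rows in first-appearance order of campaign, row 2 is campaign=cmp024. channel columns in first-appearance order: display, email, video, social; column 4 is social.
Long rows with campaign=cmp024, channel=social: clicks = 877.

877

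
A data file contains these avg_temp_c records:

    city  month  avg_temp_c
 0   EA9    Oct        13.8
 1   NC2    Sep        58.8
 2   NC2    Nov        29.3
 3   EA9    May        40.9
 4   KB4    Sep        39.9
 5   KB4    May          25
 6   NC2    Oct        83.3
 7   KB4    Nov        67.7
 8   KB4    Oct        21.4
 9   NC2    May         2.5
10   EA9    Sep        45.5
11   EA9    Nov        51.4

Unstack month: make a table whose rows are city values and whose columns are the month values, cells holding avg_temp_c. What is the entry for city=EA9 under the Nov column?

Wide layout: rows indexed by city, columns are the 4 distinct month values (Oct, Sep, Nov, May).
Cell (city=EA9, month=Nov) draws from the long row where city=EA9 and month=Nov, which has avg_temp_c=51.4.

51.4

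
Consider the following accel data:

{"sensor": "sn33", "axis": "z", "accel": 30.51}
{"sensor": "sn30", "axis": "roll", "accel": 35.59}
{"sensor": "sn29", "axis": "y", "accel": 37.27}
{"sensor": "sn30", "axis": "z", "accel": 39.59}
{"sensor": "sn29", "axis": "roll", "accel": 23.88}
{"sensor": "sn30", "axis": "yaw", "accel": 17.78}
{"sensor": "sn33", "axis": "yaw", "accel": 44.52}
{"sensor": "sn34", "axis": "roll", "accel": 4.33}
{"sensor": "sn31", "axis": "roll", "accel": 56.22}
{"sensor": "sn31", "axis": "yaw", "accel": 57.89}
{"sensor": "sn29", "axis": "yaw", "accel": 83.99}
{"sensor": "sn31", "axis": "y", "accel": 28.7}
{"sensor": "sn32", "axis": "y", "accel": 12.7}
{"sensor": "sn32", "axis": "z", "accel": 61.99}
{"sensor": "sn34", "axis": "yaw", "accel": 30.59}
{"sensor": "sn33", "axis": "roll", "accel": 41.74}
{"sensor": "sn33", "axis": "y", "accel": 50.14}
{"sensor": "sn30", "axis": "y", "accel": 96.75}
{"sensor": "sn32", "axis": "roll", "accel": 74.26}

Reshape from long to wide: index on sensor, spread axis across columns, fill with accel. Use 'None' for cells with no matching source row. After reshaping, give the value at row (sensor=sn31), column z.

No long-format row has sensor=sn31 and axis=z, so the cell is None.

None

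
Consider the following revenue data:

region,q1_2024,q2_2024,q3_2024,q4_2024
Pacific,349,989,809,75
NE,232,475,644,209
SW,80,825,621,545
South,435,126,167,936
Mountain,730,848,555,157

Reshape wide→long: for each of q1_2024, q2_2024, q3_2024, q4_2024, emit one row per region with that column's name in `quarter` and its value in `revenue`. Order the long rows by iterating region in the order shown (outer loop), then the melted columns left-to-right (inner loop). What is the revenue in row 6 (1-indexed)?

20 rows total (5 × 4). Row 6: index ⌊(6-1)/4⌋ = 1 into region → NE; (6-1) mod 4 = 1 into the melted columns → q2_2024.
So row 6 is (NE, q2_2024, 475); revenue = 475.

475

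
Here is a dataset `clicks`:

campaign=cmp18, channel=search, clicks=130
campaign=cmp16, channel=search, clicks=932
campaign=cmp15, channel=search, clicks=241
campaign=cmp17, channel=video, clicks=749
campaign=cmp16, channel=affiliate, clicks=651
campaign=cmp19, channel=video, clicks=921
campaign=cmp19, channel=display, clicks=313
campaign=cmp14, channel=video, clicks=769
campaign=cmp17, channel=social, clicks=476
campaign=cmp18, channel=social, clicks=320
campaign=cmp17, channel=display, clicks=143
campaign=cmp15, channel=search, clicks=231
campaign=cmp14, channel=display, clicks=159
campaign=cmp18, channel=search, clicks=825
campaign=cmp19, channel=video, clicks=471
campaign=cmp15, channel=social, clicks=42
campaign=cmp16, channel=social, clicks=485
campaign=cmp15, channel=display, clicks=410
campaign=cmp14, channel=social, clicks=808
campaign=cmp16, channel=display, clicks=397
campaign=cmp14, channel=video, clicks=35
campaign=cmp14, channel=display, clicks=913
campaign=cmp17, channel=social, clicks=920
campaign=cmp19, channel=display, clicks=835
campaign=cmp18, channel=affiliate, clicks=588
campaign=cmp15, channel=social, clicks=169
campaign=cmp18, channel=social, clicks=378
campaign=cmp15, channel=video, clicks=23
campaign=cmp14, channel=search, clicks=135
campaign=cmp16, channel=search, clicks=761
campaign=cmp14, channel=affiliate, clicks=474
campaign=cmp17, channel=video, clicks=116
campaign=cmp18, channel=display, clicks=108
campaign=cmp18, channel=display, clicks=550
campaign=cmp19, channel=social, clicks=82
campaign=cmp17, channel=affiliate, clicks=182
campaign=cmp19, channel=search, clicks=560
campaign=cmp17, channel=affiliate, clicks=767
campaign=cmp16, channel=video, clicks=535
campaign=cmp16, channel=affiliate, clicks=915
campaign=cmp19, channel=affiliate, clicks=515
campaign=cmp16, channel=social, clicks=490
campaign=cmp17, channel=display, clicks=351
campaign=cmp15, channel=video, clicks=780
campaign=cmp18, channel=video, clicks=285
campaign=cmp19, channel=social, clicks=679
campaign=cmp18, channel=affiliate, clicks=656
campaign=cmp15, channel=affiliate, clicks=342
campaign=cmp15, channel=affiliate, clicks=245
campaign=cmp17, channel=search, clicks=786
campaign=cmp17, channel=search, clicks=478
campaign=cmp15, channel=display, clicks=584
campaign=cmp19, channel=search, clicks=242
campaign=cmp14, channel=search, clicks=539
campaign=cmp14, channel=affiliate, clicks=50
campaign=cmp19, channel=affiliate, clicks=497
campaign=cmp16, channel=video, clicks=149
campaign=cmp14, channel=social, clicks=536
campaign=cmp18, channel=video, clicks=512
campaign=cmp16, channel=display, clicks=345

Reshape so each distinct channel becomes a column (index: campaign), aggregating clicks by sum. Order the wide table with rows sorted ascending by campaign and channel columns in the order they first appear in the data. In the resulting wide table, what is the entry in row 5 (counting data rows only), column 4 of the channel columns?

With rows sorted ascending by campaign, row 5 is campaign=cmp18. channel columns in first-appearance order: search, video, affiliate, display, social; column 4 is display.
Long rows with campaign=cmp18, channel=display: 108 + 550 = 658.

658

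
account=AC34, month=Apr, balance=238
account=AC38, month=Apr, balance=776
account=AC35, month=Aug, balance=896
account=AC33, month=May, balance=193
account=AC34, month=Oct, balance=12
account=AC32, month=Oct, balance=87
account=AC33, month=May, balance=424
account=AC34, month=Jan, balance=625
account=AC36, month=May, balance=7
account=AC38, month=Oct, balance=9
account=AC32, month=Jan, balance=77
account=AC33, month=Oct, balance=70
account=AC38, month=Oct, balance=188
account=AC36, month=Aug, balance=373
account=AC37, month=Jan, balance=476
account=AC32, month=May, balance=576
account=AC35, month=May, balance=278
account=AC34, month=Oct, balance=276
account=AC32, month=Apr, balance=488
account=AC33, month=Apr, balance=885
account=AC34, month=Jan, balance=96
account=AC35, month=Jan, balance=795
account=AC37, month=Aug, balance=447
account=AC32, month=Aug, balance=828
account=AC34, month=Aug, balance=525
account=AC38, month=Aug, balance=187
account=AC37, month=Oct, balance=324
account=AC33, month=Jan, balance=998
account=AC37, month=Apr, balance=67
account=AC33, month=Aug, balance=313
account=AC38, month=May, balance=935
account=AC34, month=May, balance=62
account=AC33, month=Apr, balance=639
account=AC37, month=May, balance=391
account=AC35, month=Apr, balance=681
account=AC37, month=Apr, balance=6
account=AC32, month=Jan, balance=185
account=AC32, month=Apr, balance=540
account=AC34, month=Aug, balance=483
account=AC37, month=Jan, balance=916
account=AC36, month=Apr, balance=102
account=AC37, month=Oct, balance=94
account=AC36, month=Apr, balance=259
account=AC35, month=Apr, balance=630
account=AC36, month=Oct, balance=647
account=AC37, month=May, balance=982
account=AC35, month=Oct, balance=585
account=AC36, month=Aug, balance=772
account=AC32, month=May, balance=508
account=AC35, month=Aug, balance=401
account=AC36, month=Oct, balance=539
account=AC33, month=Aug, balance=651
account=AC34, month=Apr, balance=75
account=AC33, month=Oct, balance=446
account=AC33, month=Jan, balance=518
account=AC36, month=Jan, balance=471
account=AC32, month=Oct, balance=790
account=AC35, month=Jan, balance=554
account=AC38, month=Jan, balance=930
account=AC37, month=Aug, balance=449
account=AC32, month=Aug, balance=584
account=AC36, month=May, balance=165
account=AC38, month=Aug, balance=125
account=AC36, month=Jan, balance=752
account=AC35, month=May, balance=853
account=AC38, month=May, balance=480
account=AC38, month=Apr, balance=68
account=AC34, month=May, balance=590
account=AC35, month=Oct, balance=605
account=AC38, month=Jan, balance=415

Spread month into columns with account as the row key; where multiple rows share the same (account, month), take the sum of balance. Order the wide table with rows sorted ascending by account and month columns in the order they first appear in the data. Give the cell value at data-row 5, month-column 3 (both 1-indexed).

172

With rows sorted ascending by account, row 5 is account=AC36. month columns in first-appearance order: Apr, Aug, May, Oct, Jan; column 3 is May.
Long rows with account=AC36, month=May: 7 + 165 = 172.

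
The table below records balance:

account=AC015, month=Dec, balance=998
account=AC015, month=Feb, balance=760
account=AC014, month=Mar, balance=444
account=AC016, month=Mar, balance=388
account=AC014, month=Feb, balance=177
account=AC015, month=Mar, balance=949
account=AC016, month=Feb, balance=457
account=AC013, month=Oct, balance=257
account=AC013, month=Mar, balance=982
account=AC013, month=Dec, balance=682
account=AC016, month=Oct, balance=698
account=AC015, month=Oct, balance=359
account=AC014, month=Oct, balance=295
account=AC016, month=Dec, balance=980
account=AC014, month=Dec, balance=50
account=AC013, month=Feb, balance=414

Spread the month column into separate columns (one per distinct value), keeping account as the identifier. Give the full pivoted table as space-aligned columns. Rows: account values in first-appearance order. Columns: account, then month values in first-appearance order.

account  Dec  Feb  Mar  Oct
AC015    998  760  949  359
AC014    50   177  444  295
AC016    980  457  388  698
AC013    682  414  982  257

Columns: account plus the 4 distinct month values (Dec, Feb, Mar, Oct).
For example, row AC015 column Dec takes balance=998 from the long row (AC015, Dec).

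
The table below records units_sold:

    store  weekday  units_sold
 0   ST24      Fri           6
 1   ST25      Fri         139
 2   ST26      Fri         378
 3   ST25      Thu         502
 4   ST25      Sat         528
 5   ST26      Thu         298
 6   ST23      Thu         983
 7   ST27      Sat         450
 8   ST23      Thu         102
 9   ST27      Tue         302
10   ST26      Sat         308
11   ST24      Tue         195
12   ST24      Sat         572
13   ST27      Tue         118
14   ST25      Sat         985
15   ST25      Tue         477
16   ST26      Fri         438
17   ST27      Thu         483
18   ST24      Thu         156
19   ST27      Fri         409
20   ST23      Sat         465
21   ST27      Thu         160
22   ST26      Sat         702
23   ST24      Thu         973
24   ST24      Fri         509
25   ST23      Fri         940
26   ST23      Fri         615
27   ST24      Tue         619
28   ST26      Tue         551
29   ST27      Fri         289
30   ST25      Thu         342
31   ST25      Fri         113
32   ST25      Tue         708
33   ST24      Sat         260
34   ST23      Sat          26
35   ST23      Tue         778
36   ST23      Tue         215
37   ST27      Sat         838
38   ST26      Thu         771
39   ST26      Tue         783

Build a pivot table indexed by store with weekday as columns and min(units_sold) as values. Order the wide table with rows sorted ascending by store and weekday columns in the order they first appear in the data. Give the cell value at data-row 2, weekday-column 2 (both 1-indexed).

156

With rows sorted ascending by store, row 2 is store=ST24. weekday columns in first-appearance order: Fri, Thu, Sat, Tue; column 2 is Thu.
Long rows with store=ST24, weekday=Thu: min(156, 973) = 156.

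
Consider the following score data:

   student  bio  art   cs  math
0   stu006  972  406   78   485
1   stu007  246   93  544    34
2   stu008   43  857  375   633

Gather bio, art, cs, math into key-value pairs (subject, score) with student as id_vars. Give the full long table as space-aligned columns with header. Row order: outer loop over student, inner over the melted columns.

student  subject  score
stu006   bio      972  
stu006   art      406  
stu006   cs       78   
stu006   math     485  
stu007   bio      246  
stu007   art      93   
stu007   cs       544  
stu007   math     34   
stu008   bio      43   
stu008   art      857  
stu008   cs       375  
stu008   math     633  

Each (student, column) pair becomes one row: 3 × 4 = 12 rows.
For example, (stu006, bio) → score=972.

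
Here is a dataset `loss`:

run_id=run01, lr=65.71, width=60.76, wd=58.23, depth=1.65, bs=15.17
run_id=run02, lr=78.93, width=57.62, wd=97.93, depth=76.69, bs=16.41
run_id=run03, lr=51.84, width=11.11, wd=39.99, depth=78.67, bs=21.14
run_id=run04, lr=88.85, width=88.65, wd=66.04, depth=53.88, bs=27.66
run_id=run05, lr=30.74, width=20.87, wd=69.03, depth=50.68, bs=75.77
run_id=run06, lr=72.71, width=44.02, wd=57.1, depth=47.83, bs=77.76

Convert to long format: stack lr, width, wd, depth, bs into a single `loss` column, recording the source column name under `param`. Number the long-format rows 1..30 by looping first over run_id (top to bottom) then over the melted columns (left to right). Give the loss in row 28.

57.1

30 rows total (6 × 5). Row 28: index ⌊(28-1)/5⌋ = 5 into run_id → run06; (28-1) mod 5 = 2 into the melted columns → wd.
So row 28 is (run06, wd, 57.1); loss = 57.1.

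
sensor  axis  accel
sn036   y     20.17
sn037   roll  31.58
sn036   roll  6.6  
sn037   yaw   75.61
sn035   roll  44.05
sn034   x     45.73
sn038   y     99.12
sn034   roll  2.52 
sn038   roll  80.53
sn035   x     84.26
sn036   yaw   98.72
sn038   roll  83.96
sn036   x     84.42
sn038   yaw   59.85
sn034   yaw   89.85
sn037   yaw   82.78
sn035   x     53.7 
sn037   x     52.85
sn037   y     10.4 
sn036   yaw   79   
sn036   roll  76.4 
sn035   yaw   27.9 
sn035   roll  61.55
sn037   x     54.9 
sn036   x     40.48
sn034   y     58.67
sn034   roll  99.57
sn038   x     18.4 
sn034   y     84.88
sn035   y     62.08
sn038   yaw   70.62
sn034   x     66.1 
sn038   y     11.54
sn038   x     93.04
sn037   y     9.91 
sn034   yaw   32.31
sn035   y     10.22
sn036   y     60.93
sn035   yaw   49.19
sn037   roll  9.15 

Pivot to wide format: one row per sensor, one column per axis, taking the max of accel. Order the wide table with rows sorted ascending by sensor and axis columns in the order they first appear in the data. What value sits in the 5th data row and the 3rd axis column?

70.62

With rows sorted ascending by sensor, row 5 is sensor=sn038. axis columns in first-appearance order: y, roll, yaw, x; column 3 is yaw.
Long rows with sensor=sn038, axis=yaw: max(59.85, 70.62) = 70.62.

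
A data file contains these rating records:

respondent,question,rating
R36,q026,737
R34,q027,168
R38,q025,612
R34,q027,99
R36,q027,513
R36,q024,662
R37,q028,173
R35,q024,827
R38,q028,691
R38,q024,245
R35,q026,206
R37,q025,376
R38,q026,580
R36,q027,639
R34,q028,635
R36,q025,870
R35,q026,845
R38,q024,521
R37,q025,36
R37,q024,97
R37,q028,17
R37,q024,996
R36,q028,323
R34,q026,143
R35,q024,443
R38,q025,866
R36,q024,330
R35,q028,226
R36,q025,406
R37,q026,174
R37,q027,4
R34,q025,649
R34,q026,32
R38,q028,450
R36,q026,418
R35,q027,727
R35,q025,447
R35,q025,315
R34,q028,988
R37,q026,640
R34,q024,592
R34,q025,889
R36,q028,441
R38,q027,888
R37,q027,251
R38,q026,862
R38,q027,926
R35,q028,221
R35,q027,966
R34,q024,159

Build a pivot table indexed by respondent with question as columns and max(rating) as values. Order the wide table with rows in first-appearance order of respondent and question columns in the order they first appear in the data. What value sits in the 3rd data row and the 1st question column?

With rows in first-appearance order of respondent, row 3 is respondent=R38. question columns in first-appearance order: q026, q027, q025, q024, q028; column 1 is q026.
Long rows with respondent=R38, question=q026: max(580, 862) = 862.

862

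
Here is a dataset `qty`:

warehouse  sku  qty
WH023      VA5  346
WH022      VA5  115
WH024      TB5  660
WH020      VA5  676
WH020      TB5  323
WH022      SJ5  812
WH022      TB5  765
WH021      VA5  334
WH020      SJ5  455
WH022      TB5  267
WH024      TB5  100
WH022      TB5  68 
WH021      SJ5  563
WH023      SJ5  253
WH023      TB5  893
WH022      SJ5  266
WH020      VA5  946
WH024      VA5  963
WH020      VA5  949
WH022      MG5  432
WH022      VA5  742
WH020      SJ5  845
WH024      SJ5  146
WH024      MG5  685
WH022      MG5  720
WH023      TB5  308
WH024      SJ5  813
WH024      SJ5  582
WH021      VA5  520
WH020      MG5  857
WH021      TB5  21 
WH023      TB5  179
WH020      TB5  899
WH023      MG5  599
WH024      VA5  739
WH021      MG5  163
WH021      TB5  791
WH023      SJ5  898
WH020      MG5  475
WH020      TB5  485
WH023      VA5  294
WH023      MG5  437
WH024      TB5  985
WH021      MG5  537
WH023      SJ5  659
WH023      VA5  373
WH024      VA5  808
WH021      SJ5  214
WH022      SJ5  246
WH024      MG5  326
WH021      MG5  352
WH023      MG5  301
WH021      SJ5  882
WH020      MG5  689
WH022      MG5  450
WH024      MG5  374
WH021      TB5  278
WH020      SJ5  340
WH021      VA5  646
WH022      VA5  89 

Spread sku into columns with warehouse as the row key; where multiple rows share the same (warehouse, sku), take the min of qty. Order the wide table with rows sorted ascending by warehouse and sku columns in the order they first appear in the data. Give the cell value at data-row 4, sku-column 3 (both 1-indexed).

With rows sorted ascending by warehouse, row 4 is warehouse=WH023. sku columns in first-appearance order: VA5, TB5, SJ5, MG5; column 3 is SJ5.
Long rows with warehouse=WH023, sku=SJ5: min(253, 898, 659) = 253.

253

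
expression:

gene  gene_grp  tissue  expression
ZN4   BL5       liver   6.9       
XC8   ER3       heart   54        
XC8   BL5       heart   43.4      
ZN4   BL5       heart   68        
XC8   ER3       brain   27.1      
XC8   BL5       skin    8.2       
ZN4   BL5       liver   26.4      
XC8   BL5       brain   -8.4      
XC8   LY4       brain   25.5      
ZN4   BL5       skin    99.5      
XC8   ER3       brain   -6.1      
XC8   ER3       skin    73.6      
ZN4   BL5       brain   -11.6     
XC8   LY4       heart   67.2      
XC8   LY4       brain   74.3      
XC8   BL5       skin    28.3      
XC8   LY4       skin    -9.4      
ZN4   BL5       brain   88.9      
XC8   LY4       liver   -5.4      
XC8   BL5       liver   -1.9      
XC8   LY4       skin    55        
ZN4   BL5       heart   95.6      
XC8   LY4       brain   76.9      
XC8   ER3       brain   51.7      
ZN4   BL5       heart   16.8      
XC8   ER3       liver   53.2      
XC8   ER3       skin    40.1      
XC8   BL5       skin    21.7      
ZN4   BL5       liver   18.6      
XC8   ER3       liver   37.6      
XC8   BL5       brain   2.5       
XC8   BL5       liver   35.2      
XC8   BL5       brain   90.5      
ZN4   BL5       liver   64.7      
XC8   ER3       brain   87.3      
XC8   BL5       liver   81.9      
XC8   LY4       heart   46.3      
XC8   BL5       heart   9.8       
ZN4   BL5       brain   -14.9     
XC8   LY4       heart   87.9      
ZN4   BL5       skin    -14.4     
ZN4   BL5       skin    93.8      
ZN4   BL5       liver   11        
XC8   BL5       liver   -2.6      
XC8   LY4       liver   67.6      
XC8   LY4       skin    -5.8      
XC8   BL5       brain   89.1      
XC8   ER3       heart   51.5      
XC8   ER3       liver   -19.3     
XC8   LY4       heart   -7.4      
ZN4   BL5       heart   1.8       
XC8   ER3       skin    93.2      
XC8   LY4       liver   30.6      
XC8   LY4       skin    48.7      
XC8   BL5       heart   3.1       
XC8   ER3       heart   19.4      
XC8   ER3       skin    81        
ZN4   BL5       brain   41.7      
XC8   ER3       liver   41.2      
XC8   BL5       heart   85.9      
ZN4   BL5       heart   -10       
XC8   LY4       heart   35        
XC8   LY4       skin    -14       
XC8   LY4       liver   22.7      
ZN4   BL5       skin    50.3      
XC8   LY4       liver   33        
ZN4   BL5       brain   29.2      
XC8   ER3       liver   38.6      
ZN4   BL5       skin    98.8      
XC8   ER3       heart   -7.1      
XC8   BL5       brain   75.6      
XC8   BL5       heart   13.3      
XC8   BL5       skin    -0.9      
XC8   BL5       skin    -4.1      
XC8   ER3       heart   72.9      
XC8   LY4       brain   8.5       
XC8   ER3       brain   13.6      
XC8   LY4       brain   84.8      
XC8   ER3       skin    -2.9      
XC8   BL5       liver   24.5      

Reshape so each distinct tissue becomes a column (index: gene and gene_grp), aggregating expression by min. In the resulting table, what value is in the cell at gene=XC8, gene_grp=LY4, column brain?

8.5

Rows with gene=XC8, gene_grp=LY4 and tissue=brain: expression values are 25.5, 74.3, 76.9, 8.5, 84.8.
min(25.5, 74.3, 76.9, 8.5, 84.8) = 8.5.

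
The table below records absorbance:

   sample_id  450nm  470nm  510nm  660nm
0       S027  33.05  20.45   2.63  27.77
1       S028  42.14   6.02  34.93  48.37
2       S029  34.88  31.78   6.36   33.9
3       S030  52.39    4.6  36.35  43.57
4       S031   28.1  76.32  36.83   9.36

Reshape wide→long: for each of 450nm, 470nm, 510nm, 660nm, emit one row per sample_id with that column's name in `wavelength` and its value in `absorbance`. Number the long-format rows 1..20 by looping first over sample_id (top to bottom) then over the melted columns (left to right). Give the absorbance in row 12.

33.9

20 rows total (5 × 4). Row 12: index ⌊(12-1)/4⌋ = 2 into sample_id → S029; (12-1) mod 4 = 3 into the melted columns → 660nm.
So row 12 is (S029, 660nm, 33.9); absorbance = 33.9.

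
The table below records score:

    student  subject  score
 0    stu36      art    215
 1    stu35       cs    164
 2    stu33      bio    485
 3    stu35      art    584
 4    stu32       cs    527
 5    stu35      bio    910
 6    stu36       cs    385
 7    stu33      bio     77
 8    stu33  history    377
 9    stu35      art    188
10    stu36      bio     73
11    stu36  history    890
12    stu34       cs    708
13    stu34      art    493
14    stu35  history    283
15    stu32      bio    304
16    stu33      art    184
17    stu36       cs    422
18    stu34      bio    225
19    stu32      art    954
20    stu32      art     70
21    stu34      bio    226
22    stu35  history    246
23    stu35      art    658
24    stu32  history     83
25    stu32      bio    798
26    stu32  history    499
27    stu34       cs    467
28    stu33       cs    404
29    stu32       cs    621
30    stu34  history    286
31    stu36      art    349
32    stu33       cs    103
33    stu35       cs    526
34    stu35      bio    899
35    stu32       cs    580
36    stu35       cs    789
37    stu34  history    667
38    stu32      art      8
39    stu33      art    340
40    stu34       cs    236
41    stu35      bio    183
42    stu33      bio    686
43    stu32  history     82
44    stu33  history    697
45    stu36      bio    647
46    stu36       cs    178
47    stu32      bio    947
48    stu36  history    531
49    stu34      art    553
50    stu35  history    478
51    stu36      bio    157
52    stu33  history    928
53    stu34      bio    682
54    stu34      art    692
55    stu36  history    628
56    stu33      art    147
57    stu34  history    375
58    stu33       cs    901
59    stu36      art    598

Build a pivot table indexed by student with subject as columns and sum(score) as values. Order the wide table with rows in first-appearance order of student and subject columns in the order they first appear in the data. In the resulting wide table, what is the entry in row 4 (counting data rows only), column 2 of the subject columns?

With rows in first-appearance order of student, row 4 is student=stu32. subject columns in first-appearance order: art, cs, bio, history; column 2 is cs.
Long rows with student=stu32, subject=cs: 527 + 621 + 580 = 1728.

1728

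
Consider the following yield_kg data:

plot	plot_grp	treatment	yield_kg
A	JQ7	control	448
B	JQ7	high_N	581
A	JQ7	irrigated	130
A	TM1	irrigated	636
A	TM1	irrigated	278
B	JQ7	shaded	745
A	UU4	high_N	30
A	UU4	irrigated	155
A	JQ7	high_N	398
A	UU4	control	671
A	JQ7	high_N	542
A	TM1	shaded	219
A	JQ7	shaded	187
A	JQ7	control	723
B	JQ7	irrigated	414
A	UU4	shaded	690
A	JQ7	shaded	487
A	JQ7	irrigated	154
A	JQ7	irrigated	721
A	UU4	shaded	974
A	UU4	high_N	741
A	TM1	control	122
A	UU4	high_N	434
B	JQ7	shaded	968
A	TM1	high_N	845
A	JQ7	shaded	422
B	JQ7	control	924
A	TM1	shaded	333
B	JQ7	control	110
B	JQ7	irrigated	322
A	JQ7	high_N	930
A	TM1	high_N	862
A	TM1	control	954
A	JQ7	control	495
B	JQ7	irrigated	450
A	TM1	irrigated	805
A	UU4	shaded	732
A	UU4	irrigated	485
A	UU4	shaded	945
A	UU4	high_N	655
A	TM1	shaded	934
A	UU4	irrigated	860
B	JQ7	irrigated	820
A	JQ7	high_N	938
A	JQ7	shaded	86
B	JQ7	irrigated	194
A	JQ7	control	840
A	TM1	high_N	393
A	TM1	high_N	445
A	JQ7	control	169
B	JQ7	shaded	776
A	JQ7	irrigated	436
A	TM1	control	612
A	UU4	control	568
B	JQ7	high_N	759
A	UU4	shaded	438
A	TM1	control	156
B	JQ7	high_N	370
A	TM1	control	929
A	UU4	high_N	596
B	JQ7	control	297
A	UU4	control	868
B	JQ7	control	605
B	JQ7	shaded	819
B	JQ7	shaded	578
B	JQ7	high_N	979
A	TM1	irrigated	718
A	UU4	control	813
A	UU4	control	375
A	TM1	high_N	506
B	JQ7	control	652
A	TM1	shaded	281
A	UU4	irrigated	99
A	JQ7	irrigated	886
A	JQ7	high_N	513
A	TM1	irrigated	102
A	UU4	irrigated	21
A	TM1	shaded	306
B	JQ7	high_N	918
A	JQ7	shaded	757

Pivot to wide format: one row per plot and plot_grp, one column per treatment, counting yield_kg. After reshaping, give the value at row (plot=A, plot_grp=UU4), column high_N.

Rows with plot=A, plot_grp=UU4 and treatment=high_N: yield_kg values are 30, 741, 434, 655, 596.
5 rows match — count = 5.

5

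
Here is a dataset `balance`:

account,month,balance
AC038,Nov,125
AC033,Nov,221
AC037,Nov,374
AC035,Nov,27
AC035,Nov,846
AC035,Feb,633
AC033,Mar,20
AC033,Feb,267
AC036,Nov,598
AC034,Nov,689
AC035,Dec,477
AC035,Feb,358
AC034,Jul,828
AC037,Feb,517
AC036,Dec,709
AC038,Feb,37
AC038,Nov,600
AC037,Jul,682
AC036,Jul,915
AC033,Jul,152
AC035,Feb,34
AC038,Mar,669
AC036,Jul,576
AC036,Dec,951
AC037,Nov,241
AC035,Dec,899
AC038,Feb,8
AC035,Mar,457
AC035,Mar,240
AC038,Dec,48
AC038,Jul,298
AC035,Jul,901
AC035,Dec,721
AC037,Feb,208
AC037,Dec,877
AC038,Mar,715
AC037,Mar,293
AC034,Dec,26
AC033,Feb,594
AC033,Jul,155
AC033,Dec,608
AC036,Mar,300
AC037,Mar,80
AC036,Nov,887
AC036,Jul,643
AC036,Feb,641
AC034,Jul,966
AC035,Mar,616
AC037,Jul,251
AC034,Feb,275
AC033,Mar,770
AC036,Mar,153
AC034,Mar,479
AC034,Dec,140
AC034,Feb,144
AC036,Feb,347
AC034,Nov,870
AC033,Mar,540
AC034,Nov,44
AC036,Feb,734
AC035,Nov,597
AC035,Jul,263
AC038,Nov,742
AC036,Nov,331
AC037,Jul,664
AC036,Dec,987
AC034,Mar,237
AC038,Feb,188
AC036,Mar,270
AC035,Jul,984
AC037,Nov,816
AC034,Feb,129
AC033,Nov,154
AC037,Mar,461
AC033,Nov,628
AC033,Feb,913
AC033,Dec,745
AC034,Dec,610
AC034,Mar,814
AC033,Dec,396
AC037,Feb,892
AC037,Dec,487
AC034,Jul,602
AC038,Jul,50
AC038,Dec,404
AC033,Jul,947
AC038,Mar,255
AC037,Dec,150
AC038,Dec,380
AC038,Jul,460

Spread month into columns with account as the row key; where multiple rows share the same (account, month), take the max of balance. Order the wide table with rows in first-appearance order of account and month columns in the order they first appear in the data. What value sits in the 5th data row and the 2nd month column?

With rows in first-appearance order of account, row 5 is account=AC036. month columns in first-appearance order: Nov, Feb, Mar, Dec, Jul; column 2 is Feb.
Long rows with account=AC036, month=Feb: max(641, 347, 734) = 734.

734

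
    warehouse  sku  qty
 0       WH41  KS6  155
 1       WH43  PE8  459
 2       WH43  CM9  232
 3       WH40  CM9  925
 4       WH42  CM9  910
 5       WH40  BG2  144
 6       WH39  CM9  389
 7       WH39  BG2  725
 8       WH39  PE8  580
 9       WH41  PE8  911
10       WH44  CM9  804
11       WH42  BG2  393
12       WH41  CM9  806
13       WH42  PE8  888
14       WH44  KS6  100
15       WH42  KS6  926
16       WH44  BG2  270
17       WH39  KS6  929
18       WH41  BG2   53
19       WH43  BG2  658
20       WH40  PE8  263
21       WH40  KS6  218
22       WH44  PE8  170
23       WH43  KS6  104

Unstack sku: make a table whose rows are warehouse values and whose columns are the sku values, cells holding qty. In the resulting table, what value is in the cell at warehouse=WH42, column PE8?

888

Wide layout: rows indexed by warehouse, columns are the 4 distinct sku values (KS6, PE8, CM9, BG2).
Cell (warehouse=WH42, sku=PE8) draws from the long row where warehouse=WH42 and sku=PE8, which has qty=888.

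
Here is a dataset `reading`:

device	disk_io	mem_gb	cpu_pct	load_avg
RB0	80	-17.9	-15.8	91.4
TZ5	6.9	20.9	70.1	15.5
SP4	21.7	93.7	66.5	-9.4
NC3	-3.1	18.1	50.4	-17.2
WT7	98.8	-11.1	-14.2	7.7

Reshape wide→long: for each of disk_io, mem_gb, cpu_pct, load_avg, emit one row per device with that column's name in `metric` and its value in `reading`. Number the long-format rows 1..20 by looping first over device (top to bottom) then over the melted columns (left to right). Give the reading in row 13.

-3.1

20 rows total (5 × 4). Row 13: index ⌊(13-1)/4⌋ = 3 into device → NC3; (13-1) mod 4 = 0 into the melted columns → disk_io.
So row 13 is (NC3, disk_io, -3.1); reading = -3.1.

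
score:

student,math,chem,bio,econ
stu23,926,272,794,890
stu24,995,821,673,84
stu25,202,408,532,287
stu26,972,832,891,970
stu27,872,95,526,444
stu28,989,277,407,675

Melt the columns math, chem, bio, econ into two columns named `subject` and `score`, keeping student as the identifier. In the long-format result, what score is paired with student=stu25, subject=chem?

408

Unpivoting turns each (student, wide-column) pair into one long row.
The wide cell at row stu25, column chem holds 408, so the long row (stu25, chem) has score=408.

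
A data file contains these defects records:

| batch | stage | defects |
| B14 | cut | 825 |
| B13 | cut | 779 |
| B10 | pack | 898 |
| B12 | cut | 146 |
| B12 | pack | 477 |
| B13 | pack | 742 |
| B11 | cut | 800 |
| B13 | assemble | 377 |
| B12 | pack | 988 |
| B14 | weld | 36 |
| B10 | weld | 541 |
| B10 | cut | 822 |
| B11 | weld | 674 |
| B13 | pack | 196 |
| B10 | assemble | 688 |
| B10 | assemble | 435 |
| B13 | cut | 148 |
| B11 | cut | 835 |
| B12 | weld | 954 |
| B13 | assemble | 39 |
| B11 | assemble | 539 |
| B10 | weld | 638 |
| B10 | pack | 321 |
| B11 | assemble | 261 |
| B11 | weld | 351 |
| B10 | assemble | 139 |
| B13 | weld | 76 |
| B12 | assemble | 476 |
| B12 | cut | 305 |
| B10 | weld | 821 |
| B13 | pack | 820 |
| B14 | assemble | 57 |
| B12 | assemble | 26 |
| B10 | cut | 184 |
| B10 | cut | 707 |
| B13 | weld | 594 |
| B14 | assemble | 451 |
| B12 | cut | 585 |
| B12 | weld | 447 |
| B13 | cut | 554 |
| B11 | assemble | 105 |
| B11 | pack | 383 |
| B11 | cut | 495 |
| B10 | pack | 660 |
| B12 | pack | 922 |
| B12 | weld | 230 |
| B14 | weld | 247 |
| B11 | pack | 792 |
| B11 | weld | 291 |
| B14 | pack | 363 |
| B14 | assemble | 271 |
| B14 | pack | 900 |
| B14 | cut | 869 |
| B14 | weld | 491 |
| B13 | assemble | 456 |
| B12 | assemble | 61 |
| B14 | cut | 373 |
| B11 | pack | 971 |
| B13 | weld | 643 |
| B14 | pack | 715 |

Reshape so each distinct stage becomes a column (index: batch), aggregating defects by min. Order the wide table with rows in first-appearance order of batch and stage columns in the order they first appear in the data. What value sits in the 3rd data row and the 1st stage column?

With rows in first-appearance order of batch, row 3 is batch=B10. stage columns in first-appearance order: cut, pack, assemble, weld; column 1 is cut.
Long rows with batch=B10, stage=cut: min(822, 184, 707) = 184.

184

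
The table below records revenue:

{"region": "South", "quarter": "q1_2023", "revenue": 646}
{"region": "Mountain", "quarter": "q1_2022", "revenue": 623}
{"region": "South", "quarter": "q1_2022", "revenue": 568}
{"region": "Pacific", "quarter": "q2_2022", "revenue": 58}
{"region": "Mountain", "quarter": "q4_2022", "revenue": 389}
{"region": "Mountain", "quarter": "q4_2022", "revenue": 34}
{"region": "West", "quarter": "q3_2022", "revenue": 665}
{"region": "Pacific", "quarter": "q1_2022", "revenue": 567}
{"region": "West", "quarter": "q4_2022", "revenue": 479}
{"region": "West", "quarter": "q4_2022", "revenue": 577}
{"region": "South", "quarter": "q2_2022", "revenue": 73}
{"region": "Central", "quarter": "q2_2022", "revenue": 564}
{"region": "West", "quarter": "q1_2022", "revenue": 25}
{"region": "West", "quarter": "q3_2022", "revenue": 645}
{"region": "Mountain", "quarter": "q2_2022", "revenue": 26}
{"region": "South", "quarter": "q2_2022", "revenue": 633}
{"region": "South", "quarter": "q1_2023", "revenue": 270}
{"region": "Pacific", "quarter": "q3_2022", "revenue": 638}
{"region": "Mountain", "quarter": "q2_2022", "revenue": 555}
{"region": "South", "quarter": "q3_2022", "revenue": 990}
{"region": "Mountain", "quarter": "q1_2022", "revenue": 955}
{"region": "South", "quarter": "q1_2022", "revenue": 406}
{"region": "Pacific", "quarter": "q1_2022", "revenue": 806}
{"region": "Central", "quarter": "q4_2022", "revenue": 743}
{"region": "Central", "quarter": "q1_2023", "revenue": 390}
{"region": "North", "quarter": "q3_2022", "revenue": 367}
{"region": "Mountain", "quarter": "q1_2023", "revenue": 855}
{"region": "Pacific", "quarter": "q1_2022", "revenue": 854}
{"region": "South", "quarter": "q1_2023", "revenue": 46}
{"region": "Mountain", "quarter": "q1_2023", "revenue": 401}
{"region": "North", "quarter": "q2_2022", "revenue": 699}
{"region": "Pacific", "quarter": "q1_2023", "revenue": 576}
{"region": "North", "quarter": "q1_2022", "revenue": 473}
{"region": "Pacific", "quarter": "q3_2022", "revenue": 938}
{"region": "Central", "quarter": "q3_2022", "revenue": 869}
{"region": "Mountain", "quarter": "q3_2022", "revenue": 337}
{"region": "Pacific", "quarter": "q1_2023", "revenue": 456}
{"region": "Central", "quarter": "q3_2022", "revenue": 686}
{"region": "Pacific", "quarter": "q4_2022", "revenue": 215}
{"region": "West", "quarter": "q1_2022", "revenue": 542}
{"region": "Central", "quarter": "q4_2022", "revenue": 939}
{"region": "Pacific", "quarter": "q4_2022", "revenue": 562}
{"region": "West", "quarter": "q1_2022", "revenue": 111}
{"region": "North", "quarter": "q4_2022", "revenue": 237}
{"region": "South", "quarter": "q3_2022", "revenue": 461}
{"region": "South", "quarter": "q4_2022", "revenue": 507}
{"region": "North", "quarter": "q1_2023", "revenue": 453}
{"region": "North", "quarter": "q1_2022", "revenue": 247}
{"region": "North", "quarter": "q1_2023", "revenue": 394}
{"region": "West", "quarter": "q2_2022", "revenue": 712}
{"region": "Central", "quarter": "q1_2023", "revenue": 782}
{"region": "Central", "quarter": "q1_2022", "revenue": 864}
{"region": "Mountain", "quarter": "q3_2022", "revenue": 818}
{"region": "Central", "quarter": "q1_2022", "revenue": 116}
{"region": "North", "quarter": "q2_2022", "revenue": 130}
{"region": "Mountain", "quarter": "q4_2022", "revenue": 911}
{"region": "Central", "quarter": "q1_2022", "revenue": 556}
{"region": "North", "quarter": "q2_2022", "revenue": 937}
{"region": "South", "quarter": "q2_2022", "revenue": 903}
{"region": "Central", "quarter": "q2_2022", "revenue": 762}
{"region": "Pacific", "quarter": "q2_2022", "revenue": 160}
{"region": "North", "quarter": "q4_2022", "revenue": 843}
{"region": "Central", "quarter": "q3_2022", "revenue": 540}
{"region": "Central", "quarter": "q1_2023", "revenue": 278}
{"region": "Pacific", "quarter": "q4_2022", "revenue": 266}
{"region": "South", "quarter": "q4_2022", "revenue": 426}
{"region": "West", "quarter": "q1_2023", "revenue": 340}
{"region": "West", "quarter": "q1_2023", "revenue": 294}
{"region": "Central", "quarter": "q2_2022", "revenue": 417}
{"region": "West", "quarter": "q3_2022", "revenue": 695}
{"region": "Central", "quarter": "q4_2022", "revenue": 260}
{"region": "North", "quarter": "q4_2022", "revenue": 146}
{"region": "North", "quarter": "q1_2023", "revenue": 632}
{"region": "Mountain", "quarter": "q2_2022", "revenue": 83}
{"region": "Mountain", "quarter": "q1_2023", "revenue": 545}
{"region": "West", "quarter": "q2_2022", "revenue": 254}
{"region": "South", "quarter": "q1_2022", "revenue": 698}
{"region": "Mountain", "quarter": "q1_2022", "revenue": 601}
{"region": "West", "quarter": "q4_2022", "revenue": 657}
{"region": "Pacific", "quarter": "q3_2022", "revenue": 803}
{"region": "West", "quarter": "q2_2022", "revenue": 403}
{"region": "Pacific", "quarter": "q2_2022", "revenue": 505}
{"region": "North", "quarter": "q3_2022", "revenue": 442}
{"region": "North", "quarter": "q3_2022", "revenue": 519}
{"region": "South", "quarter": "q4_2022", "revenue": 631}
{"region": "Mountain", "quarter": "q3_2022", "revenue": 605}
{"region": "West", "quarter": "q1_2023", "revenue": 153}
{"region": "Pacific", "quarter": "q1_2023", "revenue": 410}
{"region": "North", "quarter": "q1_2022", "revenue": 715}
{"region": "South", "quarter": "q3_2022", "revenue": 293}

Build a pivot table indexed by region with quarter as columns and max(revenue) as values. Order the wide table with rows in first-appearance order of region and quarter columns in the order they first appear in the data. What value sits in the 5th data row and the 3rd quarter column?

With rows in first-appearance order of region, row 5 is region=Central. quarter columns in first-appearance order: q1_2023, q1_2022, q2_2022, q4_2022, q3_2022; column 3 is q2_2022.
Long rows with region=Central, quarter=q2_2022: max(564, 762, 417) = 762.

762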